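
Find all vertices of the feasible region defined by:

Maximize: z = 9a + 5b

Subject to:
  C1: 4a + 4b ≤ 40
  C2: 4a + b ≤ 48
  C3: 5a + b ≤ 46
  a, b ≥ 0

(0, 0), (9.2, 0), (9, 1), (0, 10)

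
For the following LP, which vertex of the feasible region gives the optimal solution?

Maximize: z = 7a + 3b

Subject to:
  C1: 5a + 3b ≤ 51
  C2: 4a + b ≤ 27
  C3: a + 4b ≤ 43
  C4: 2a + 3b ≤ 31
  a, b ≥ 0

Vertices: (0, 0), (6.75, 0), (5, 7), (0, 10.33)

Evaluate the objective at each vertex of the feasible region:
  z(0, 0) = 0
  z(6.75, 0) = 47.25
  z(5, 7) = 56  ←
  z(0, 10.33) = 31
The maximum is at a = 5, b = 7.

(5, 7)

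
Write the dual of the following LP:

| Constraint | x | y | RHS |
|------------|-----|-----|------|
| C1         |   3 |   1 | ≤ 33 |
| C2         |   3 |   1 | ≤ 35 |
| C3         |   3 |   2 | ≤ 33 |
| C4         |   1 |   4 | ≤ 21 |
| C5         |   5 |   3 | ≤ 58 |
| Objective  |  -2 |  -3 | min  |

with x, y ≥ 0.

Primal min cᵀx s.t. Ax ≤ b, x ≥ 0  →  Dual max −bᵀy s.t. Aᵀy ≥ −c, y ≥ 0.

Maximize: z = -33y1 - 35y2 - 33y3 - 21y4 - 58y5

Subject to:
  3y1 + 3y2 + 3y3 + y4 + 5y5 ≥ 2
  y1 + y2 + 2y3 + 4y4 + 3y5 ≥ 3
  y1, y2, y3, y4, y5 ≥ 0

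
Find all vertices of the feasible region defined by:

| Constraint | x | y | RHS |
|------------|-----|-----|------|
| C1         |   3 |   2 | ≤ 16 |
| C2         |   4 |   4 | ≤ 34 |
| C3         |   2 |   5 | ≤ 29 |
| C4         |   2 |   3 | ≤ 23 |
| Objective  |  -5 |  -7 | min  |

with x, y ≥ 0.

(0, 0), (5.333, 0), (2, 5), (0, 5.8)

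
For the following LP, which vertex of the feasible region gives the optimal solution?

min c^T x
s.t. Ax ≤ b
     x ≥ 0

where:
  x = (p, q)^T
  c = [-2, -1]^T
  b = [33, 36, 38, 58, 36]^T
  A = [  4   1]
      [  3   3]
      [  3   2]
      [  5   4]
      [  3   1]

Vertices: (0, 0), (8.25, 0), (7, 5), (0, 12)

Evaluate the objective at each vertex of the feasible region:
  z(0, 0) = 0
  z(8.25, 0) = -16.5
  z(7, 5) = -19  ←
  z(0, 12) = -12
The minimum is at p = 7, q = 5.

(7, 5)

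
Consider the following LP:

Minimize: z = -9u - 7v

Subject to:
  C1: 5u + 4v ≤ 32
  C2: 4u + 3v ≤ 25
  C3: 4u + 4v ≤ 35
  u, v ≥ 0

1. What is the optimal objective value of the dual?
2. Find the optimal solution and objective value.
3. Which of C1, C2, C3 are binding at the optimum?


1. -57
2. u = 4, v = 3, z = -57
3. C1, C2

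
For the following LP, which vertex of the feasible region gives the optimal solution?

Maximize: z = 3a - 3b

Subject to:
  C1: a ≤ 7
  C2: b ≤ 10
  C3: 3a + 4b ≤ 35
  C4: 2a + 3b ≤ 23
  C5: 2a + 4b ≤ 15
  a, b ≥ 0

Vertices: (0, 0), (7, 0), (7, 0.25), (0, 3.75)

Evaluate the objective at each vertex of the feasible region:
  z(0, 0) = 0
  z(7, 0) = 21  ←
  z(7, 0.25) = 20.25
  z(0, 3.75) = -11.25
The maximum is at a = 7, b = 0.

(7, 0)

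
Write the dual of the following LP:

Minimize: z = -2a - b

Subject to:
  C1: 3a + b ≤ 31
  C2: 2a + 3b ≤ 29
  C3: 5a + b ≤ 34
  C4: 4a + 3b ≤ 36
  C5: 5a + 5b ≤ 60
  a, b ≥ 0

Primal min cᵀx s.t. Ax ≤ b, x ≥ 0  →  Dual max −bᵀy s.t. Aᵀy ≥ −c, y ≥ 0.

Maximize: z = -31y1 - 29y2 - 34y3 - 36y4 - 60y5

Subject to:
  3y1 + 2y2 + 5y3 + 4y4 + 5y5 ≥ 2
  y1 + 3y2 + y3 + 3y4 + 5y5 ≥ 1
  y1, y2, y3, y4, y5 ≥ 0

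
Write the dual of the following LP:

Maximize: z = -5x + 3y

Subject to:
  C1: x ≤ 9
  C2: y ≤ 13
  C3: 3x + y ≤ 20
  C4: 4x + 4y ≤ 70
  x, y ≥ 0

Primal max cᵀx s.t. Ax ≤ b, x ≥ 0  →  Dual min bᵀy s.t. Aᵀy ≥ c, y ≥ 0.

Minimize: z = 9y1 + 13y2 + 20y3 + 70y4

Subject to:
  y1 + 3y3 + 4y4 ≥ -5
  y2 + y3 + 4y4 ≥ 3
  y1, y2, y3, y4 ≥ 0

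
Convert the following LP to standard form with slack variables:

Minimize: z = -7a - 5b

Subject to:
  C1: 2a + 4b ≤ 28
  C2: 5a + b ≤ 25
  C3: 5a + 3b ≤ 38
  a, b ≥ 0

min z = -7a - 5b

s.t.
  2a + 4b + s1 = 28
  5a + b + s2 = 25
  5a + 3b + s3 = 38
  a, b, s1, s2, s3 ≥ 0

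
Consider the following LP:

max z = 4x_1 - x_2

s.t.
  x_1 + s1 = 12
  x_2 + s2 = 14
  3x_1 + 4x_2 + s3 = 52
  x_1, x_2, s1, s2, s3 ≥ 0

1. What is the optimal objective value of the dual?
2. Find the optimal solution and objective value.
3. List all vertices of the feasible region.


1. 48
2. x_1 = 12, x_2 = 0, z = 48
3. (0, 0), (12, 0), (12, 4), (0, 13)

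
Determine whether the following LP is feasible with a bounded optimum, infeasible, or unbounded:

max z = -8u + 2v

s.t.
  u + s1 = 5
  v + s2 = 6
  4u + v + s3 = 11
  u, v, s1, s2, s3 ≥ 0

Feasible with a bounded optimal solution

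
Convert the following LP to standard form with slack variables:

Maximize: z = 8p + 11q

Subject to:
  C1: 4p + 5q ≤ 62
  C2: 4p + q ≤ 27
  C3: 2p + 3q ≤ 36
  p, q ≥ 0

max z = 8p + 11q

s.t.
  4p + 5q + s1 = 62
  4p + q + s2 = 27
  2p + 3q + s3 = 36
  p, q, s1, s2, s3 ≥ 0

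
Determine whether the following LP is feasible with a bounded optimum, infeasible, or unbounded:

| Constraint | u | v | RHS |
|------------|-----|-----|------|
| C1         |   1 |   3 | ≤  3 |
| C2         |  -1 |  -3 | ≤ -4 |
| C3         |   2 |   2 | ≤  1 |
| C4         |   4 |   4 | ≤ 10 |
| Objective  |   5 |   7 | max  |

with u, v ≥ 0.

Infeasible (no feasible solution exists)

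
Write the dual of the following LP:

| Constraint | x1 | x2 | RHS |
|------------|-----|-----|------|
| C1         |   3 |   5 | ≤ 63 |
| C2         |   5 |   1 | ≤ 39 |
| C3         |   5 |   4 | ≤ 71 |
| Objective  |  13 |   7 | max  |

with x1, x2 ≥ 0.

Primal max cᵀx s.t. Ax ≤ b, x ≥ 0  →  Dual min bᵀy s.t. Aᵀy ≥ c, y ≥ 0.

Minimize: z = 63y1 + 39y2 + 71y3

Subject to:
  3y1 + 5y2 + 5y3 ≥ 13
  5y1 + y2 + 4y3 ≥ 7
  y1, y2, y3 ≥ 0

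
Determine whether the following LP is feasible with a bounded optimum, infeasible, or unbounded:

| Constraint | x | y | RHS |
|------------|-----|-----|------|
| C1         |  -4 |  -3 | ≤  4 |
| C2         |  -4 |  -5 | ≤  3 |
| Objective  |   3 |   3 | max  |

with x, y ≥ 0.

Unbounded (objective can increase without bound)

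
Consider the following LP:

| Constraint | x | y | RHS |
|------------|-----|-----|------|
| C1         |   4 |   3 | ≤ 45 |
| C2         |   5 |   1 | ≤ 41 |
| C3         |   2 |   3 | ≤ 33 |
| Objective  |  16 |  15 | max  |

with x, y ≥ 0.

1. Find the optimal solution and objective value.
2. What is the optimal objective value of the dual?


1. x = 6, y = 7, z = 201
2. 201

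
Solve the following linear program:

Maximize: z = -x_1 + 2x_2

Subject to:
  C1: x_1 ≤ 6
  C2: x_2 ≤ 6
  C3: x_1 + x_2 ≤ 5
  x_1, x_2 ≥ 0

Evaluate the objective at each vertex of the feasible region:
  z(0, 0) = 0
  z(5, 0) = -5
  z(0, 5) = 10  ←
The maximum is at x_1 = 0, x_2 = 5.

x_1 = 0, x_2 = 5, z = 10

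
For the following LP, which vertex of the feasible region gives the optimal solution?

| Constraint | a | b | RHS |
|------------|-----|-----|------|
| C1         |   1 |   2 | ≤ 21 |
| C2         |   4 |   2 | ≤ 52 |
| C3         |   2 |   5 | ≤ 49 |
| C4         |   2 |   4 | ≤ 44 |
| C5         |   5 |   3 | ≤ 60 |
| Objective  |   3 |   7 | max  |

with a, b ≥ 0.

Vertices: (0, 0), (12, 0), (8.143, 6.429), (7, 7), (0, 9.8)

Evaluate the objective at each vertex of the feasible region:
  z(0, 0) = 0
  z(12, 0) = 36
  z(8.143, 6.429) = 69.43
  z(7, 7) = 70  ←
  z(0, 9.8) = 68.6
The maximum is at a = 7, b = 7.

(7, 7)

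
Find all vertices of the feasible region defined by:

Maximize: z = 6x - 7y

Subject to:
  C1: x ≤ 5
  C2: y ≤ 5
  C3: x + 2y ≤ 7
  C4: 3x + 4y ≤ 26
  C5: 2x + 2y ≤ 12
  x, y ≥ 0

(0, 0), (5, 0), (5, 1), (0, 3.5)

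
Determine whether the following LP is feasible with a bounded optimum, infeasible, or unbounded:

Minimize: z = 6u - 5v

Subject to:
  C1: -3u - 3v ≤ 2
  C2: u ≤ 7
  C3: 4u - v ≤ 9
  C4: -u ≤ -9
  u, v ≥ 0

Infeasible (no feasible solution exists)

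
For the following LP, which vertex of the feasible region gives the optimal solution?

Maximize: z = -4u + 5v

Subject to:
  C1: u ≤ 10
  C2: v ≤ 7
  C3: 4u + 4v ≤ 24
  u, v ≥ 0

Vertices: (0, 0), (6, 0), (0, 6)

Evaluate the objective at each vertex of the feasible region:
  z(0, 0) = 0
  z(6, 0) = -24
  z(0, 6) = 30  ←
The maximum is at u = 0, v = 6.

(0, 6)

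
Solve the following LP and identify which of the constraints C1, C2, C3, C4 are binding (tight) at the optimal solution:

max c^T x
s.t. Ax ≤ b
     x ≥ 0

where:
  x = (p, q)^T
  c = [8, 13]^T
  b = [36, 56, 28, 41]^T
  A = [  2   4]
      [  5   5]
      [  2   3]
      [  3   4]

At p = 2, q = 8, compute slack b - a·x for each constraint:
  C1: 36 − 36 = 0  (binding)
  C2: 56 − 50 = 6  (slack)
  C3: 28 − 28 = 0  (binding)
  C4: 41 − 38 = 3  (slack)

Optimal: p = 2, q = 8
Binding: C1, C3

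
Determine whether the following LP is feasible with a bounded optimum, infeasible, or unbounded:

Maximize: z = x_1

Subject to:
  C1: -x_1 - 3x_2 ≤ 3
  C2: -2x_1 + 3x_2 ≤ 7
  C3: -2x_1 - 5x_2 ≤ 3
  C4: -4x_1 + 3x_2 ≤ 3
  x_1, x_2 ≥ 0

Unbounded (objective can increase without bound)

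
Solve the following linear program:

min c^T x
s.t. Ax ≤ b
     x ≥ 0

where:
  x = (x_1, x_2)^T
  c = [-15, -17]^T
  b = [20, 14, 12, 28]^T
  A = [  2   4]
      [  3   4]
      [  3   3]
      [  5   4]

Evaluate the objective at each vertex of the feasible region:
  z(0, 0) = 0
  z(4, 0) = -60
  z(2, 2) = -64  ←
  z(0, 3.5) = -59.5
The minimum is at x_1 = 2, x_2 = 2.

x_1 = 2, x_2 = 2, z = -64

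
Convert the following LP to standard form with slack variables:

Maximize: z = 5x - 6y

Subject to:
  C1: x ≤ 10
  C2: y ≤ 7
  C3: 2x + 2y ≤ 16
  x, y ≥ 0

max z = 5x - 6y

s.t.
  x + s1 = 10
  y + s2 = 7
  2x + 2y + s3 = 16
  x, y, s1, s2, s3 ≥ 0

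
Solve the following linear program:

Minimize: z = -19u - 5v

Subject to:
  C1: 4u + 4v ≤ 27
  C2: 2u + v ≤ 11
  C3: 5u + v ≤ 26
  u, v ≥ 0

Evaluate the objective at each vertex of the feasible region:
  z(0, 0) = 0
  z(5.2, 0) = -98.8
  z(5, 1) = -100  ←
  z(4.25, 2.5) = -93.25
  z(0, 6.75) = -33.75
The minimum is at u = 5, v = 1.

u = 5, v = 1, z = -100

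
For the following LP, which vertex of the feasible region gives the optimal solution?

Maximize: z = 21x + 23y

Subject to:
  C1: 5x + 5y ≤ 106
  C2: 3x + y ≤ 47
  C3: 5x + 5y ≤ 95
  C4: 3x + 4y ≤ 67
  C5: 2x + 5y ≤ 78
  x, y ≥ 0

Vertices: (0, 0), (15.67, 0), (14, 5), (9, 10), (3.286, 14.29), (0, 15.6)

Evaluate the objective at each vertex of the feasible region:
  z(0, 0) = 0
  z(15.67, 0) = 329
  z(14, 5) = 409
  z(9, 10) = 419  ←
  z(3.286, 14.29) = 397.6
  z(0, 15.6) = 358.8
The maximum is at x = 9, y = 10.

(9, 10)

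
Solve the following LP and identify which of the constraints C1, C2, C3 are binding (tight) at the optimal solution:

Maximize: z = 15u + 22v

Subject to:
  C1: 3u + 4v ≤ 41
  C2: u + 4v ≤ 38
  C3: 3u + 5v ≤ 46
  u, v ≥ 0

At u = 7, v = 5, compute slack b - a·x for each constraint:
  C1: 41 − 41 = 0  (binding)
  C2: 38 − 27 = 11  (slack)
  C3: 46 − 46 = 0  (binding)

Optimal: u = 7, v = 5
Binding: C1, C3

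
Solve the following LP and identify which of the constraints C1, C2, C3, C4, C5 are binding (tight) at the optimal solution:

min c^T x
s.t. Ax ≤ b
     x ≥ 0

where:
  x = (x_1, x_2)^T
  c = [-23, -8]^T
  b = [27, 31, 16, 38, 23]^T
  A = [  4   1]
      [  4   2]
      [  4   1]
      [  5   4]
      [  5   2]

At x_1 = 3, x_2 = 4, compute slack b - a·x for each constraint:
  C1: 27 − 16 = 11  (slack)
  C2: 31 − 20 = 11  (slack)
  C3: 16 − 16 = 0  (binding)
  C4: 38 − 31 = 7  (slack)
  C5: 23 − 23 = 0  (binding)

Optimal: x_1 = 3, x_2 = 4
Binding: C3, C5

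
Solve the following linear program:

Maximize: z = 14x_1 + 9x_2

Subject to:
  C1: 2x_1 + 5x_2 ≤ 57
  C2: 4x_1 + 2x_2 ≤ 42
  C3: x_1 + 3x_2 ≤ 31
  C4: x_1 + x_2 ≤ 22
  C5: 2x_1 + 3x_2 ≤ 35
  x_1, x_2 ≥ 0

Evaluate the objective at each vertex of the feasible region:
  z(0, 0) = 0
  z(10.5, 0) = 147
  z(7, 7) = 161  ←
  z(4, 9) = 137
  z(0, 10.33) = 93
The maximum is at x_1 = 7, x_2 = 7.

x_1 = 7, x_2 = 7, z = 161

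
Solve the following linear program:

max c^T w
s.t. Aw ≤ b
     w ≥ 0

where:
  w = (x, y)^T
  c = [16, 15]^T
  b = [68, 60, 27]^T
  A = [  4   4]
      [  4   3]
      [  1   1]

Evaluate the objective at each vertex of the feasible region:
  z(0, 0) = 0
  z(15, 0) = 240
  z(9, 8) = 264  ←
  z(0, 17) = 255
The maximum is at x = 9, y = 8.

x = 9, y = 8, z = 264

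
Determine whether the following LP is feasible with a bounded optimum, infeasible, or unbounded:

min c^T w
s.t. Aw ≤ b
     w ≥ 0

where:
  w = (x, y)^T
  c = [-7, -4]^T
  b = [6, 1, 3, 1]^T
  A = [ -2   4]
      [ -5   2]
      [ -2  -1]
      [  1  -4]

Unbounded (objective can decrease without bound)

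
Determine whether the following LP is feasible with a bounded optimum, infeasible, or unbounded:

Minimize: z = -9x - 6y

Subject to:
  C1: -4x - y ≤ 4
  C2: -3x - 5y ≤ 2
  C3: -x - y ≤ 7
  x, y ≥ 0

Unbounded (objective can decrease without bound)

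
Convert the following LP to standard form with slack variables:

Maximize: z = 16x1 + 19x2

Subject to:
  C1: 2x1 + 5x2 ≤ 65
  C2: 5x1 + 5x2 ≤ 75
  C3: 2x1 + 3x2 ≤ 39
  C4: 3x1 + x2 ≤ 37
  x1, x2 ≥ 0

max z = 16x1 + 19x2

s.t.
  2x1 + 5x2 + s1 = 65
  5x1 + 5x2 + s2 = 75
  2x1 + 3x2 + s3 = 39
  3x1 + x2 + s4 = 37
  x1, x2, s1, s2, s3, s4 ≥ 0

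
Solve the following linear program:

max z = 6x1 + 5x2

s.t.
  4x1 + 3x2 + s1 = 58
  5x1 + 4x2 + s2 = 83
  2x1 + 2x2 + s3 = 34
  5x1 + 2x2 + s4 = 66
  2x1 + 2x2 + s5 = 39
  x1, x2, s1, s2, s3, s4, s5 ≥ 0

Evaluate the objective at each vertex of the feasible region:
  z(0, 0) = 0
  z(13.2, 0) = 79.2
  z(11.71, 3.714) = 88.86
  z(7, 10) = 92  ←
  z(0, 17) = 85
The maximum is at x1 = 7, x2 = 10.

x1 = 7, x2 = 10, z = 92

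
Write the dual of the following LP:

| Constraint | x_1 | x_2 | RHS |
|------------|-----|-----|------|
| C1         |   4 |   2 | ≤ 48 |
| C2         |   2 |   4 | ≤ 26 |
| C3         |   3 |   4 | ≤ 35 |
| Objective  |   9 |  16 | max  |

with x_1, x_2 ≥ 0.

Primal max cᵀx s.t. Ax ≤ b, x ≥ 0  →  Dual min bᵀy s.t. Aᵀy ≥ c, y ≥ 0.

Minimize: z = 48y1 + 26y2 + 35y3

Subject to:
  4y1 + 2y2 + 3y3 ≥ 9
  2y1 + 4y2 + 4y3 ≥ 16
  y1, y2, y3 ≥ 0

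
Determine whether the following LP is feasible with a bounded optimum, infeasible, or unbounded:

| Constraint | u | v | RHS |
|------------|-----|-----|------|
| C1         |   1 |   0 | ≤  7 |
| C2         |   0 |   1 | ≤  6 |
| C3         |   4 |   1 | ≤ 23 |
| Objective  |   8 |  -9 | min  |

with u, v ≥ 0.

Feasible with a bounded optimal solution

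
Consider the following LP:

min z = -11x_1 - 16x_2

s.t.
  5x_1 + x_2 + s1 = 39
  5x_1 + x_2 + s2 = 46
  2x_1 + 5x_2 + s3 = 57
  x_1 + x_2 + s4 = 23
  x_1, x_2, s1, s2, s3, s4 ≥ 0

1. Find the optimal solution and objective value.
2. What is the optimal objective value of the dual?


1. x_1 = 6, x_2 = 9, z = -210
2. -210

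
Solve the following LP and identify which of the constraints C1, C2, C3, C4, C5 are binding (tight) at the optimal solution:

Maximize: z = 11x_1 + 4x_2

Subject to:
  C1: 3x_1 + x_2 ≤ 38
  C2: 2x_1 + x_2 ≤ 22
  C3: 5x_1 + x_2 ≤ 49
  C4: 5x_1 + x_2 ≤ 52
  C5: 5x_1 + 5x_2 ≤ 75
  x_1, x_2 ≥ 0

At x_1 = 9, x_2 = 4, compute slack b - a·x for each constraint:
  C1: 38 − 31 = 7  (slack)
  C2: 22 − 22 = 0  (binding)
  C3: 49 − 49 = 0  (binding)
  C4: 52 − 49 = 3  (slack)
  C5: 75 − 65 = 10  (slack)

Optimal: x_1 = 9, x_2 = 4
Binding: C2, C3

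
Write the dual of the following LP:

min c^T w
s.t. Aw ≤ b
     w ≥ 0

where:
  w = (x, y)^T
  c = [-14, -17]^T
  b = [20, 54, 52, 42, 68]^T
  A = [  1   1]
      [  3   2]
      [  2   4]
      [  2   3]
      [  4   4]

Primal min cᵀx s.t. Ax ≤ b, x ≥ 0  →  Dual max −bᵀy s.t. Aᵀy ≥ −c, y ≥ 0.

Maximize: z = -20y1 - 54y2 - 52y3 - 42y4 - 68y5

Subject to:
  y1 + 3y2 + 2y3 + 2y4 + 4y5 ≥ 14
  y1 + 2y2 + 4y3 + 3y4 + 4y5 ≥ 17
  y1, y2, y3, y4, y5 ≥ 0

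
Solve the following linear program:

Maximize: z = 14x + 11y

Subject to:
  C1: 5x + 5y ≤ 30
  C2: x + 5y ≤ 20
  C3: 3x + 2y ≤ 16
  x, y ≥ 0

Evaluate the objective at each vertex of the feasible region:
  z(0, 0) = 0
  z(5.333, 0) = 74.67
  z(4, 2) = 78  ←
  z(2.5, 3.5) = 73.5
  z(0, 4) = 44
The maximum is at x = 4, y = 2.

x = 4, y = 2, z = 78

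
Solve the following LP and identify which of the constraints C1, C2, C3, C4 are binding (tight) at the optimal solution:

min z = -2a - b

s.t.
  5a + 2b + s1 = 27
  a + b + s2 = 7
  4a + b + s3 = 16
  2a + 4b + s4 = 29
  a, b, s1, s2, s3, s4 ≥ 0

At a = 3, b = 4, compute slack b - a·x for each constraint:
  C1: 27 − 23 = 4  (slack)
  C2: 7 − 7 = 0  (binding)
  C3: 16 − 16 = 0  (binding)
  C4: 29 − 22 = 7  (slack)

Optimal: a = 3, b = 4
Binding: C2, C3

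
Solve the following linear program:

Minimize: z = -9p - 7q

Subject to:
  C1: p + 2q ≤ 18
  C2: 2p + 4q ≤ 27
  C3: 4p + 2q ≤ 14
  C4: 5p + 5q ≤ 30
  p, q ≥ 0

Evaluate the objective at each vertex of the feasible region:
  z(0, 0) = 0
  z(3.5, 0) = -31.5
  z(1, 5) = -44  ←
  z(0, 6) = -42
The minimum is at p = 1, q = 5.

p = 1, q = 5, z = -44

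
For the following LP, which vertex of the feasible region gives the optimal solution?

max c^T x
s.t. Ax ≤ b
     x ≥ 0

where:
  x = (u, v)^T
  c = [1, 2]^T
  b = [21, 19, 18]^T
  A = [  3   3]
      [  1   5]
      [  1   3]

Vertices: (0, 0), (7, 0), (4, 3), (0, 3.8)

Evaluate the objective at each vertex of the feasible region:
  z(0, 0) = 0
  z(7, 0) = 7
  z(4, 3) = 10  ←
  z(0, 3.8) = 7.6
The maximum is at u = 4, v = 3.

(4, 3)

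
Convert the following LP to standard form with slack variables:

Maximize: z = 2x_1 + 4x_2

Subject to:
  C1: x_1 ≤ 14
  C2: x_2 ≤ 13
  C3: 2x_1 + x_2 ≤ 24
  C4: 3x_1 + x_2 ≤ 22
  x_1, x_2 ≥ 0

max z = 2x_1 + 4x_2

s.t.
  x_1 + s1 = 14
  x_2 + s2 = 13
  2x_1 + x_2 + s3 = 24
  3x_1 + x_2 + s4 = 22
  x_1, x_2, s1, s2, s3, s4 ≥ 0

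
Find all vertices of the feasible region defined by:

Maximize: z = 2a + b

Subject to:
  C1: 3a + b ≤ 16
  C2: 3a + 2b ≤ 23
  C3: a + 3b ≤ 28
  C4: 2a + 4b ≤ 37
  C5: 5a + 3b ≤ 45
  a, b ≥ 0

(0, 0), (5.333, 0), (3, 7), (2.25, 8.125), (0, 9.25)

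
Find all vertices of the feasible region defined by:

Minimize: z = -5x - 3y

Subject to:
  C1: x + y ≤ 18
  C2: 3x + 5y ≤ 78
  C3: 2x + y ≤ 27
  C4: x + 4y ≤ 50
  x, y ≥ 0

(0, 0), (13.5, 0), (9, 9), (7.333, 10.67), (0, 12.5)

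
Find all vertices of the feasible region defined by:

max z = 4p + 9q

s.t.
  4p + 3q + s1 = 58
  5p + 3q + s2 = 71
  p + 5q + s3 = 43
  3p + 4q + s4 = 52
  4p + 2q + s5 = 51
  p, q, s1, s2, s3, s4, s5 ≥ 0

(0, 0), (12.75, 0), (10, 5.5), (8, 7), (0, 8.6)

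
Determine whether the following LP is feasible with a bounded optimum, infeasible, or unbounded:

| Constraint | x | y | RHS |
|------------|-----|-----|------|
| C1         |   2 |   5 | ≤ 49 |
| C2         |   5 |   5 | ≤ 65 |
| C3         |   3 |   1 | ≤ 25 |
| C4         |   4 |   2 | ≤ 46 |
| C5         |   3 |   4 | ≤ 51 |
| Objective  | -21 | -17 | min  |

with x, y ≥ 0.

Feasible with a bounded optimal solution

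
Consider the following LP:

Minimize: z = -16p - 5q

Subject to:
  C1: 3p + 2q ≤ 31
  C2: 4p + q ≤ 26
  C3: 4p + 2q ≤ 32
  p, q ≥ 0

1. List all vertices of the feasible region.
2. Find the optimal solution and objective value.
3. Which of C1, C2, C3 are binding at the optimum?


1. (0, 0), (6.5, 0), (5, 6), (1, 14), (0, 15.5)
2. p = 5, q = 6, z = -110
3. C2, C3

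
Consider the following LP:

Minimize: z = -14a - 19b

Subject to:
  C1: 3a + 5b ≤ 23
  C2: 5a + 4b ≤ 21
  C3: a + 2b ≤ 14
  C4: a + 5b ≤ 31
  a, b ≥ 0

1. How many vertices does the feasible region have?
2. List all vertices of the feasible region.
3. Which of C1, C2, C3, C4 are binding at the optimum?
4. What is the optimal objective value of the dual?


1. 4
2. (0, 0), (4.2, 0), (1, 4), (0, 4.6)
3. C1, C2
4. -90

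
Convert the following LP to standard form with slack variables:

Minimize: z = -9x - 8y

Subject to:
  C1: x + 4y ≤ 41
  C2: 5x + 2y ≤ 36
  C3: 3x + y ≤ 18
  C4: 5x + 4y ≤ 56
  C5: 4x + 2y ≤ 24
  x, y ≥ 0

min z = -9x - 8y

s.t.
  x + 4y + s1 = 41
  5x + 2y + s2 = 36
  3x + y + s3 = 18
  5x + 4y + s4 = 56
  4x + 2y + s5 = 24
  x, y, s1, s2, s3, s4, s5 ≥ 0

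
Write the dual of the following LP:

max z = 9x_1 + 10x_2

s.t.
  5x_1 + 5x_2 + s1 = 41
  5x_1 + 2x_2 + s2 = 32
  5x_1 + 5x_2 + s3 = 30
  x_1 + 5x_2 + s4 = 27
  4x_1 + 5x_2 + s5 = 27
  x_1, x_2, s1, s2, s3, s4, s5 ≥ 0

Primal max cᵀx s.t. Ax ≤ b, x ≥ 0  →  Dual min bᵀy s.t. Aᵀy ≥ c, y ≥ 0.

Minimize: z = 41y1 + 32y2 + 30y3 + 27y4 + 27y5

Subject to:
  5y1 + 5y2 + 5y3 + y4 + 4y5 ≥ 9
  5y1 + 2y2 + 5y3 + 5y4 + 5y5 ≥ 10
  y1, y2, y3, y4, y5 ≥ 0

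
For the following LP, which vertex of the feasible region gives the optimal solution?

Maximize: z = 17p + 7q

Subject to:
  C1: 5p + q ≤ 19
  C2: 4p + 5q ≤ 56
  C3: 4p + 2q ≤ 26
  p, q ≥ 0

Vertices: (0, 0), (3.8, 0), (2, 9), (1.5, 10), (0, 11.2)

Evaluate the objective at each vertex of the feasible region:
  z(0, 0) = 0
  z(3.8, 0) = 64.6
  z(2, 9) = 97  ←
  z(1.5, 10) = 95.5
  z(0, 11.2) = 78.4
The maximum is at p = 2, q = 9.

(2, 9)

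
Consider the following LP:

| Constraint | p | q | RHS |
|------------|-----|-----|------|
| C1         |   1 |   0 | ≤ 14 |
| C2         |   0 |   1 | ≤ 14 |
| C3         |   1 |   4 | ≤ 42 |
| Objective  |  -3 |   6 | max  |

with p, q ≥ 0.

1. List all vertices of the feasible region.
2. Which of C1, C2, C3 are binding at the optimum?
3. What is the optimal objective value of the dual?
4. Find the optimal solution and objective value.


1. (0, 0), (14, 0), (14, 7), (0, 10.5)
2. C3
3. 63
4. p = 0, q = 10.5, z = 63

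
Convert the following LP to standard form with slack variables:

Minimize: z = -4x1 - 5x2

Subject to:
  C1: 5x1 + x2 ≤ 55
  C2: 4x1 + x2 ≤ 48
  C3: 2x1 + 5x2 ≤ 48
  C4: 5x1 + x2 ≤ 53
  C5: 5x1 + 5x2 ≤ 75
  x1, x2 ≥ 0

min z = -4x1 - 5x2

s.t.
  5x1 + x2 + s1 = 55
  4x1 + x2 + s2 = 48
  2x1 + 5x2 + s3 = 48
  5x1 + x2 + s4 = 53
  5x1 + 5x2 + s5 = 75
  x1, x2, s1, s2, s3, s4, s5 ≥ 0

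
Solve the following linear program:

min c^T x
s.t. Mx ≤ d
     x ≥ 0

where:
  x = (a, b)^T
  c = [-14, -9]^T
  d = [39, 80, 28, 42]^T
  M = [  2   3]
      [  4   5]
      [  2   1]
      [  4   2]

Evaluate the objective at each vertex of the feasible region:
  z(0, 0) = 0
  z(10.5, 0) = -147
  z(6, 9) = -165  ←
  z(0, 13) = -117
The minimum is at a = 6, b = 9.

a = 6, b = 9, z = -165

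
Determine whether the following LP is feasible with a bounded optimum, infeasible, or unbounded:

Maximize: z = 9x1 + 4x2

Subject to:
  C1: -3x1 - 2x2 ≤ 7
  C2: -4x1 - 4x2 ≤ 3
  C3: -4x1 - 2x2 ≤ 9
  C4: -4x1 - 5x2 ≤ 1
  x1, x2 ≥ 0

Unbounded (objective can increase without bound)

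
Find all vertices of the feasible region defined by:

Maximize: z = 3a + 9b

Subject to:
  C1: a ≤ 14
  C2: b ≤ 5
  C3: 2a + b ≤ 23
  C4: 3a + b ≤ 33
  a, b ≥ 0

(0, 0), (11, 0), (10, 3), (9, 5), (0, 5)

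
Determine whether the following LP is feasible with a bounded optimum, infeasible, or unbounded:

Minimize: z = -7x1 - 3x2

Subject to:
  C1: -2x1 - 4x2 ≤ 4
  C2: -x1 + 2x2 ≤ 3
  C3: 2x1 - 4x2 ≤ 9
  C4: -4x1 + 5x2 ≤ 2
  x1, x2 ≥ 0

Unbounded (objective can decrease without bound)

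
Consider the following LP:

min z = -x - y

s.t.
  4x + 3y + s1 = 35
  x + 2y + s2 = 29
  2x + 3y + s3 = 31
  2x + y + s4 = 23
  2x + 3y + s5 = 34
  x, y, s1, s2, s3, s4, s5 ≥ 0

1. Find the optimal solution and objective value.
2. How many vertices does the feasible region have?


1. x = 2, y = 9, z = -11
2. 4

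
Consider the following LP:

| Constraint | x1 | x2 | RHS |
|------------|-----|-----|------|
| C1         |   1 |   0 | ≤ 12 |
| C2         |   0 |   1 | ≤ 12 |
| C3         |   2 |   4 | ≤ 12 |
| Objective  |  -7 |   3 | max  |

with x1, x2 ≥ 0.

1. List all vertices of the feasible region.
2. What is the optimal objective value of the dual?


1. (0, 0), (6, 0), (0, 3)
2. 9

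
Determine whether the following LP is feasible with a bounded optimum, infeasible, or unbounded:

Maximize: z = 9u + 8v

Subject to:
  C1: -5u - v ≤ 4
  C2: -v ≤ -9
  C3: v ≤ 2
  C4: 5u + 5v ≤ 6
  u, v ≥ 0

Infeasible (no feasible solution exists)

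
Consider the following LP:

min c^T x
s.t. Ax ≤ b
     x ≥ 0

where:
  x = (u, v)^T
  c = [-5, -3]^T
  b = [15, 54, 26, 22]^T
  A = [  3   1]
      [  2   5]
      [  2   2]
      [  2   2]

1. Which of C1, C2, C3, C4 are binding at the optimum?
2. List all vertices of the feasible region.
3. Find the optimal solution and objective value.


1. C1, C4
2. (0, 0), (5, 0), (2, 9), (0.3333, 10.67), (0, 10.8)
3. u = 2, v = 9, z = -37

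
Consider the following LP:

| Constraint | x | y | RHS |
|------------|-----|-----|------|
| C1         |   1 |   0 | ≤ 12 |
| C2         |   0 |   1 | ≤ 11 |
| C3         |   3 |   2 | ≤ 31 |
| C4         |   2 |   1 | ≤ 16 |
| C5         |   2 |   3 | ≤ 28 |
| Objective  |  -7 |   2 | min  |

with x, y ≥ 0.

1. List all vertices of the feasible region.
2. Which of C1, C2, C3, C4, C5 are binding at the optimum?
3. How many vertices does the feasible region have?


1. (0, 0), (8, 0), (5, 6), (0, 9.333)
2. C4
3. 4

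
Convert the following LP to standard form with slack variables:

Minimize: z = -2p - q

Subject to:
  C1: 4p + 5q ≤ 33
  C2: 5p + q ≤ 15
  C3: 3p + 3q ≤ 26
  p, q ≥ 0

min z = -2p - q

s.t.
  4p + 5q + s1 = 33
  5p + q + s2 = 15
  3p + 3q + s3 = 26
  p, q, s1, s2, s3 ≥ 0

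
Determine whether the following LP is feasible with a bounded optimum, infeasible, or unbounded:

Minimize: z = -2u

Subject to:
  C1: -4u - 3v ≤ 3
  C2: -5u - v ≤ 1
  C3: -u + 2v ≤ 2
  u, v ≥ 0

Unbounded (objective can decrease without bound)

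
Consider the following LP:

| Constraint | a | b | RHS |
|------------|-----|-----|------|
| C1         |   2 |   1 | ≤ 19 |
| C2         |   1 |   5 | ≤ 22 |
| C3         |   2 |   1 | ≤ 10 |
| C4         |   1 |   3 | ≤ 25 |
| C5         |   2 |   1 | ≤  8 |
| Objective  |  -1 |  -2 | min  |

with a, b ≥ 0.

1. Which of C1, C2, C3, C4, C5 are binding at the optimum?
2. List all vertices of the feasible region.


1. C2, C5
2. (0, 0), (4, 0), (2, 4), (0, 4.4)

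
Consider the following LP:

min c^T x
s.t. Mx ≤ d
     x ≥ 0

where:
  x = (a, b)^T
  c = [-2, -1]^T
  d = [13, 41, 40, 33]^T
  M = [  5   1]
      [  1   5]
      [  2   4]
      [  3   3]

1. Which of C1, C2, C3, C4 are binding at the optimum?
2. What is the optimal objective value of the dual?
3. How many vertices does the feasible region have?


1. C1, C2
2. -10
3. 4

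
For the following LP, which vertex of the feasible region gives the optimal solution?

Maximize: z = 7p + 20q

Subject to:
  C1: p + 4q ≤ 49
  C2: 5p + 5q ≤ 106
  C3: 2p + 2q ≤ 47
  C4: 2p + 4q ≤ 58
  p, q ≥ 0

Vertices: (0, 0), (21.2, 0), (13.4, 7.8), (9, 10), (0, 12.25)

Evaluate the objective at each vertex of the feasible region:
  z(0, 0) = 0
  z(21.2, 0) = 148.4
  z(13.4, 7.8) = 249.8
  z(9, 10) = 263  ←
  z(0, 12.25) = 245
The maximum is at p = 9, q = 10.

(9, 10)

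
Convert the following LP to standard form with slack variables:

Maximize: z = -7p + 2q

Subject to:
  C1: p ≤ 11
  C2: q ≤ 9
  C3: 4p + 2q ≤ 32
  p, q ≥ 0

max z = -7p + 2q

s.t.
  p + s1 = 11
  q + s2 = 9
  4p + 2q + s3 = 32
  p, q, s1, s2, s3 ≥ 0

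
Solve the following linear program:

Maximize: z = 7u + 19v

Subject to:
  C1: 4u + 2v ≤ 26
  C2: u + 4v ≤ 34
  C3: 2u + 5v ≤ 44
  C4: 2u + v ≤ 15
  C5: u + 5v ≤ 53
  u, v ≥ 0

Evaluate the objective at each vertex of the feasible region:
  z(0, 0) = 0
  z(6.5, 0) = 45.5
  z(2.625, 7.75) = 165.6
  z(2, 8) = 166  ←
  z(0, 8.5) = 161.5
The maximum is at u = 2, v = 8.

u = 2, v = 8, z = 166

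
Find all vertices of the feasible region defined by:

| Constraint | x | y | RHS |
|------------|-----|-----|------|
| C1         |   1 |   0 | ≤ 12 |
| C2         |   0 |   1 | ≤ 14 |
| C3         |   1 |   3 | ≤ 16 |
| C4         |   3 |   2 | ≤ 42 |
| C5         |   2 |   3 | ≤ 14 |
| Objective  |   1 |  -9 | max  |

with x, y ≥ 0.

(0, 0), (7, 0), (0, 4.667)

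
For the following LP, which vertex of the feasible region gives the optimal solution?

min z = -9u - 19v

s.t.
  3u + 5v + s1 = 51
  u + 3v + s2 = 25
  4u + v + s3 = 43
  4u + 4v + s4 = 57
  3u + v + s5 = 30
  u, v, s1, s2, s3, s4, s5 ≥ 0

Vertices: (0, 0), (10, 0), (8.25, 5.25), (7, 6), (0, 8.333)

Evaluate the objective at each vertex of the feasible region:
  z(0, 0) = 0
  z(10, 0) = -90
  z(8.25, 5.25) = -174
  z(7, 6) = -177  ←
  z(0, 8.333) = -158.3
The minimum is at u = 7, v = 6.

(7, 6)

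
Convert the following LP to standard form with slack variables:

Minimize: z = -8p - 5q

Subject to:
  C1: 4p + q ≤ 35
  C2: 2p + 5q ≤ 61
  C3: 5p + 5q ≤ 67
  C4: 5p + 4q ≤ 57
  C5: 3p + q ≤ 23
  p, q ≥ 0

min z = -8p - 5q

s.t.
  4p + q + s1 = 35
  2p + 5q + s2 = 61
  5p + 5q + s3 = 67
  5p + 4q + s4 = 57
  3p + q + s5 = 23
  p, q, s1, s2, s3, s4, s5 ≥ 0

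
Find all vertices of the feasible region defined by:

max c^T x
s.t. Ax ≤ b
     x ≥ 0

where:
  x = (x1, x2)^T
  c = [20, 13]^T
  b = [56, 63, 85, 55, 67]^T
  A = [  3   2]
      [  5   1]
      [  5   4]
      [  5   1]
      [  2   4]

(0, 0), (11, 0), (9, 10), (6, 13.75), (0, 16.75)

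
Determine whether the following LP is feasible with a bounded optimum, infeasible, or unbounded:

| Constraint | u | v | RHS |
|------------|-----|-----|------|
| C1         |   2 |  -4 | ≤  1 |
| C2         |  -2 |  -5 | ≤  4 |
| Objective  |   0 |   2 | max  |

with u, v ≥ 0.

Unbounded (objective can increase without bound)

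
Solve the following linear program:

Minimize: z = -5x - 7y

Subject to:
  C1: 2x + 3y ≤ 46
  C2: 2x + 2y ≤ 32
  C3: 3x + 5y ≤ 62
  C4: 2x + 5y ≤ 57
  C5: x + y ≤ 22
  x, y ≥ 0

Evaluate the objective at each vertex of the feasible region:
  z(0, 0) = 0
  z(16, 0) = -80
  z(9, 7) = -94  ←
  z(5, 9.4) = -90.8
  z(0, 11.4) = -79.8
The minimum is at x = 9, y = 7.

x = 9, y = 7, z = -94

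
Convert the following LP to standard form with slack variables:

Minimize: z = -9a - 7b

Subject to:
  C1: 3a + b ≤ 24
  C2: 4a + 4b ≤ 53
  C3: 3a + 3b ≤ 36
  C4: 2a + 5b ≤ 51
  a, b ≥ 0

min z = -9a - 7b

s.t.
  3a + b + s1 = 24
  4a + 4b + s2 = 53
  3a + 3b + s3 = 36
  2a + 5b + s4 = 51
  a, b, s1, s2, s3, s4 ≥ 0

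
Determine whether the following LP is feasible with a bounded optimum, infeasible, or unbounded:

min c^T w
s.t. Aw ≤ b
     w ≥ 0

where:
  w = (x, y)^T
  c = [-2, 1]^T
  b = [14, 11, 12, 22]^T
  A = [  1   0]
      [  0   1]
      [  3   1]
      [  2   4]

Feasible with a bounded optimal solution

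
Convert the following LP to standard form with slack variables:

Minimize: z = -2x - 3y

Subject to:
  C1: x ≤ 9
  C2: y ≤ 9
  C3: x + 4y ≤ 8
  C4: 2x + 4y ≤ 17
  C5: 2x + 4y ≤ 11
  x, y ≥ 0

min z = -2x - 3y

s.t.
  x + s1 = 9
  y + s2 = 9
  x + 4y + s3 = 8
  2x + 4y + s4 = 17
  2x + 4y + s5 = 11
  x, y, s1, s2, s3, s4, s5 ≥ 0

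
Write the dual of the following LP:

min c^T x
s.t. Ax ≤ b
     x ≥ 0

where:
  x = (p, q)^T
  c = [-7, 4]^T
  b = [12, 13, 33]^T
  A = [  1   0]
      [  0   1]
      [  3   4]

Primal min cᵀx s.t. Ax ≤ b, x ≥ 0  →  Dual max −bᵀy s.t. Aᵀy ≥ −c, y ≥ 0.

Maximize: z = -12y1 - 13y2 - 33y3

Subject to:
  y1 + 3y3 ≥ 7
  y2 + 4y3 ≥ -4
  y1, y2, y3 ≥ 0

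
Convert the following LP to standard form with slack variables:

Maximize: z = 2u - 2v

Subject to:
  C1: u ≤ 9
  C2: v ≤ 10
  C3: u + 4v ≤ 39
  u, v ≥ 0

max z = 2u - 2v

s.t.
  u + s1 = 9
  v + s2 = 10
  u + 4v + s3 = 39
  u, v, s1, s2, s3 ≥ 0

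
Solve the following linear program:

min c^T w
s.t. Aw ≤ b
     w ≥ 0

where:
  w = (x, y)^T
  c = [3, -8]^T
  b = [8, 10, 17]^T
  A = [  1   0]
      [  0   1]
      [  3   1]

Evaluate the objective at each vertex of the feasible region:
  z(0, 0) = 0
  z(5.667, 0) = 17
  z(2.333, 10) = -73
  z(0, 10) = -80  ←
The minimum is at x = 0, y = 10.

x = 0, y = 10, z = -80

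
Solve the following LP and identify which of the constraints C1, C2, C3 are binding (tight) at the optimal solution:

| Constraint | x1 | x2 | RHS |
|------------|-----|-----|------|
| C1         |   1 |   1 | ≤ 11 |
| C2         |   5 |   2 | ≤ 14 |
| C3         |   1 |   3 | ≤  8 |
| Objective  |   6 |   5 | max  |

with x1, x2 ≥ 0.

At x1 = 2, x2 = 2, compute slack b - a·x for each constraint:
  C1: 11 − 4 = 7  (slack)
  C2: 14 − 14 = 0  (binding)
  C3: 8 − 8 = 0  (binding)

Optimal: x1 = 2, x2 = 2
Binding: C2, C3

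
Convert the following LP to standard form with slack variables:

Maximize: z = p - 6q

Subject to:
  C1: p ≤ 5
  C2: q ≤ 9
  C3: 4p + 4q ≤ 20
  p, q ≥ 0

max z = p - 6q

s.t.
  p + s1 = 5
  q + s2 = 9
  4p + 4q + s3 = 20
  p, q, s1, s2, s3 ≥ 0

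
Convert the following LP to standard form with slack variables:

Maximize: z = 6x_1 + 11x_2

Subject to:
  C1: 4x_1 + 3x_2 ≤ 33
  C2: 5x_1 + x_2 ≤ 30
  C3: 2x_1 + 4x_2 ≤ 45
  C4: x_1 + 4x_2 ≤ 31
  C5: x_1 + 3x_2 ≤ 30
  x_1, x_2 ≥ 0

max z = 6x_1 + 11x_2

s.t.
  4x_1 + 3x_2 + s1 = 33
  5x_1 + x_2 + s2 = 30
  2x_1 + 4x_2 + s3 = 45
  x_1 + 4x_2 + s4 = 31
  x_1 + 3x_2 + s5 = 30
  x_1, x_2, s1, s2, s3, s4, s5 ≥ 0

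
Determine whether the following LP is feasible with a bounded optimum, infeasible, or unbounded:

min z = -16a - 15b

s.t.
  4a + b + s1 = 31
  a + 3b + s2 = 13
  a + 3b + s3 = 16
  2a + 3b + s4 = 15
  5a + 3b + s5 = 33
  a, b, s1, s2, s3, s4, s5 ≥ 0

Feasible with a bounded optimal solution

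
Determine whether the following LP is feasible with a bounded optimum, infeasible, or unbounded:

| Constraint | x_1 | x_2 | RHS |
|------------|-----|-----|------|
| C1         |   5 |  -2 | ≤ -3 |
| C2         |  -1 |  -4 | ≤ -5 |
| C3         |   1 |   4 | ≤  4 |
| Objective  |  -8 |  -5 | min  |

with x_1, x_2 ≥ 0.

Infeasible (no feasible solution exists)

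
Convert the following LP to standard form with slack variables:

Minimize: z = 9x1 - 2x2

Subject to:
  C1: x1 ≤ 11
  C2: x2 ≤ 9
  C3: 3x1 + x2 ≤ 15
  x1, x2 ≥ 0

min z = 9x1 - 2x2

s.t.
  x1 + s1 = 11
  x2 + s2 = 9
  3x1 + x2 + s3 = 15
  x1, x2, s1, s2, s3 ≥ 0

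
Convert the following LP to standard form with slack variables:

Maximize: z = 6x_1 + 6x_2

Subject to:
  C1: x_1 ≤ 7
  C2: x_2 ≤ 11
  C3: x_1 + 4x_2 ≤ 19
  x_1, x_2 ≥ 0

max z = 6x_1 + 6x_2

s.t.
  x_1 + s1 = 7
  x_2 + s2 = 11
  x_1 + 4x_2 + s3 = 19
  x_1, x_2, s1, s2, s3 ≥ 0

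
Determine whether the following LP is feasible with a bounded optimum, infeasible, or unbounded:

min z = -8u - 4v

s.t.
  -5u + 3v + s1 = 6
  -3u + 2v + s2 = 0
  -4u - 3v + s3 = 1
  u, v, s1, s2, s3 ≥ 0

Unbounded (objective can decrease without bound)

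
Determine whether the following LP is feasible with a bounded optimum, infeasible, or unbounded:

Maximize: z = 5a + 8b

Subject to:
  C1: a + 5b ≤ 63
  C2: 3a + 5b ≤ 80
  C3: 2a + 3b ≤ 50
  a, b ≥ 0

Feasible with a bounded optimal solution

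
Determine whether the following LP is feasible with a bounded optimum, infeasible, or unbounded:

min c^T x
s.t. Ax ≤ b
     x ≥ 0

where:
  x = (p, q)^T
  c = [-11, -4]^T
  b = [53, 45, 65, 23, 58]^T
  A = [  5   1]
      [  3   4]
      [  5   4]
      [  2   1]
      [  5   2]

Feasible with a bounded optimal solution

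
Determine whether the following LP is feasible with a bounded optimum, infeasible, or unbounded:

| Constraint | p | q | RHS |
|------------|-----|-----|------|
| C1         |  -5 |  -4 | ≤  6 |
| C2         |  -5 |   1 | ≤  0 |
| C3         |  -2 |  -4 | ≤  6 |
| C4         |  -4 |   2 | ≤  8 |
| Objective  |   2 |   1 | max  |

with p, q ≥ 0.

Unbounded (objective can increase without bound)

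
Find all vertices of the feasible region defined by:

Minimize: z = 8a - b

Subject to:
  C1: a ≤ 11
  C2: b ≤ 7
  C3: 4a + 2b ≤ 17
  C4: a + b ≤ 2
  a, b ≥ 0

(0, 0), (2, 0), (0, 2)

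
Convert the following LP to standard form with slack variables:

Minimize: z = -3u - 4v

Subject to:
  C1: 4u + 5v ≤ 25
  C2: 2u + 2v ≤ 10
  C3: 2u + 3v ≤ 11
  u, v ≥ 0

min z = -3u - 4v

s.t.
  4u + 5v + s1 = 25
  2u + 2v + s2 = 10
  2u + 3v + s3 = 11
  u, v, s1, s2, s3 ≥ 0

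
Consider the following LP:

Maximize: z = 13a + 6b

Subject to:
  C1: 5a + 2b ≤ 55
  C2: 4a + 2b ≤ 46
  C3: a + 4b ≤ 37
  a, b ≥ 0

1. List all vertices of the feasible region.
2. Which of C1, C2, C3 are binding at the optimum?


1. (0, 0), (11, 0), (9, 5), (7.857, 7.286), (0, 9.25)
2. C1, C2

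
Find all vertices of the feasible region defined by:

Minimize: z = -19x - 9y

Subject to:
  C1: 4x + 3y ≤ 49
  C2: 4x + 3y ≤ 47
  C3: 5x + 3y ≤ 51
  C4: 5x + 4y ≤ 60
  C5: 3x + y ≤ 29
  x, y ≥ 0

(0, 0), (9.667, 0), (9, 2), (4.8, 9), (0, 15)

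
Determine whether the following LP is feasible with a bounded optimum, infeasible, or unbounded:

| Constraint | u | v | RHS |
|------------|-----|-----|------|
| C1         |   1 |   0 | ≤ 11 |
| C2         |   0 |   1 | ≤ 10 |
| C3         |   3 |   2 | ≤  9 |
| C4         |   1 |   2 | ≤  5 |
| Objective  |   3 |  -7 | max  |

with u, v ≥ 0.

Feasible with a bounded optimal solution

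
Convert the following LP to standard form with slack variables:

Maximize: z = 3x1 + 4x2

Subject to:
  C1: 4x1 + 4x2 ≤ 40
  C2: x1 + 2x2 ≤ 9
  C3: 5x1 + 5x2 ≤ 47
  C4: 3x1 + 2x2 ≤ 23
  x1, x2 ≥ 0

max z = 3x1 + 4x2

s.t.
  4x1 + 4x2 + s1 = 40
  x1 + 2x2 + s2 = 9
  5x1 + 5x2 + s3 = 47
  3x1 + 2x2 + s4 = 23
  x1, x2, s1, s2, s3, s4 ≥ 0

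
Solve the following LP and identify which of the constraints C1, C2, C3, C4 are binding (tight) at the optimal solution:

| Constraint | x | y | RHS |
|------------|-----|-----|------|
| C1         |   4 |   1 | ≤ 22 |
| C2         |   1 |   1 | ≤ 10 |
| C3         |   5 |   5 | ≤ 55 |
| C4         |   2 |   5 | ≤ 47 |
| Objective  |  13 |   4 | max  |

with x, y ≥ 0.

At x = 4, y = 6, compute slack b - a·x for each constraint:
  C1: 22 − 22 = 0  (binding)
  C2: 10 − 10 = 0  (binding)
  C3: 55 − 50 = 5  (slack)
  C4: 47 − 38 = 9  (slack)

Optimal: x = 4, y = 6
Binding: C1, C2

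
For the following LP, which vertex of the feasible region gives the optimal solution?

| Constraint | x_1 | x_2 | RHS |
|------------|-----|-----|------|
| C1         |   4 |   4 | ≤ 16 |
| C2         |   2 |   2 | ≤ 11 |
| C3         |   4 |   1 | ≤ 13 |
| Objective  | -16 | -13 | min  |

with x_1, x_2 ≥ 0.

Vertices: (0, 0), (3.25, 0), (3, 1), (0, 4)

Evaluate the objective at each vertex of the feasible region:
  z(0, 0) = 0
  z(3.25, 0) = -52
  z(3, 1) = -61  ←
  z(0, 4) = -52
The minimum is at x_1 = 3, x_2 = 1.

(3, 1)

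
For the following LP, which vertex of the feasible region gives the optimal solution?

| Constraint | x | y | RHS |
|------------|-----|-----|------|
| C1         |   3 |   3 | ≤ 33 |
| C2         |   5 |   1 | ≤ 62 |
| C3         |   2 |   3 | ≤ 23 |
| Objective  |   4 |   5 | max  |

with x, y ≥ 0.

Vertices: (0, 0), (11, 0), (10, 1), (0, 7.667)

Evaluate the objective at each vertex of the feasible region:
  z(0, 0) = 0
  z(11, 0) = 44
  z(10, 1) = 45  ←
  z(0, 7.667) = 38.33
The maximum is at x = 10, y = 1.

(10, 1)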